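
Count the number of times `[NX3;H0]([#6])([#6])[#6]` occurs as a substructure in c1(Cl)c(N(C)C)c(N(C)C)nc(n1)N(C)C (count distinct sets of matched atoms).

3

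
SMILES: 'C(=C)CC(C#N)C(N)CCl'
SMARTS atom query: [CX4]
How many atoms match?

Check the 10 heavy atoms by environment: 4× C (X4) → match; 1× N (X3) → no; 1× C (X2) → no; 1× N (X1) → no; 2× C (X3) → no; 1× Cl (X1) → no.
That gives 4 matching atoms.

4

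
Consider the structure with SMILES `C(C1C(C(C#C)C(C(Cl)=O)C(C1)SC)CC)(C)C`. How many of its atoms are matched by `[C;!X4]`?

3

Check the 18 heavy atoms by environment: 12× C (X4) → no; 1× C (X3) → match; 1× O (X1) → no; 1× Cl (X1) → no; 1× S (X2) → no; 2× C (X2) → match.
Summing the matching environments: 1 + 2 = 3 matching atoms.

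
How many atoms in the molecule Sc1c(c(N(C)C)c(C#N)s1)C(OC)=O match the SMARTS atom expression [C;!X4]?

2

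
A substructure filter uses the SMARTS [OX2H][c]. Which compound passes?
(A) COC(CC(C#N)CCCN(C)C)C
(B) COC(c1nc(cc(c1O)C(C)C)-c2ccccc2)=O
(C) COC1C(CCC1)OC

B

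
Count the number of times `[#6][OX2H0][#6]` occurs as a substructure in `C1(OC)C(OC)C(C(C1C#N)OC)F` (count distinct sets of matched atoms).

3

[#6][OX2H0][#6] is the SMARTS for an ether: an aliphatic oxygen bridging two carbons with no H on the oxygen.
The molecule carries 3 separate instances of a methoxy ether (-OCH3) meeting every constraint; each maps to a distinct set of atoms, giving 3 matches.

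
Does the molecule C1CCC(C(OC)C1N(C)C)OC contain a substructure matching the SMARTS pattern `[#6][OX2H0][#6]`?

The pattern [#6][OX2H0][#6] describes an aliphatic oxygen bridging two carbons with no H on the oxygen — an ether.
The molecule carries a methoxy ether (-OCH3), whose atoms satisfy every constraint of the query, so the pattern matches.

Yes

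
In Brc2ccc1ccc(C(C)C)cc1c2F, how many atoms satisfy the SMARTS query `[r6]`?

The query [r6] means: r6 matches atoms in a six-membered ring.
Check the 15 heavy atoms by environment: 10× c (aromatic, in 6-ring) → match; 3× C (acyclic) → no; 1× F (acyclic) → no; 1× Br (acyclic) → no.
That gives 10 matching atoms.

10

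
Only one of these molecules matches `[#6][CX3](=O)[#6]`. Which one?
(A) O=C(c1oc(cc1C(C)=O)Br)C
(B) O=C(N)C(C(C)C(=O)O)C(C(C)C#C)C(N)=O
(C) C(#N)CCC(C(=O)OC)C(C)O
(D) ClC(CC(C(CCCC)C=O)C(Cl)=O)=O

A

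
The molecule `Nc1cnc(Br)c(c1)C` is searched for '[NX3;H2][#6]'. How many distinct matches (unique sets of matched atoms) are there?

[NX3;H2][#6] is the SMARTS for a primary amine: a trivalent nitrogen with two H attached to carbon.
Exactly one fragment in the molecule meets all constraints, giving 1 match.

1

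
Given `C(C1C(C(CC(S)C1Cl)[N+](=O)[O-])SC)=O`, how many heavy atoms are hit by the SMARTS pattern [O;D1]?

3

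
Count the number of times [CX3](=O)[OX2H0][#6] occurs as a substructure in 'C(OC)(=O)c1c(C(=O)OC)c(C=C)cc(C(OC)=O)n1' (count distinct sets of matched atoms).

[CX3](=O)[OX2H0][#6] is the SMARTS for an ester: a carbonyl carbon bonded to an oxygen that is itself bonded to carbon (no H on that O).
The molecule carries 3 separate instances of a methyl-ester group (-C(=O)OCH3) meeting every constraint; each maps to a distinct set of atoms, giving 3 matches.

3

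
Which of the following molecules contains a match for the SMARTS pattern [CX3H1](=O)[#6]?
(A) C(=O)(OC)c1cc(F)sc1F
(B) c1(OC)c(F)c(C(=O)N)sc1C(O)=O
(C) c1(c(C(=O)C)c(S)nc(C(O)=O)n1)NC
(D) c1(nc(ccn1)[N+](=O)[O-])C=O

[CX3H1](=O)[#6] describes an sp2 carbon with one H, double-bonded to O and single-bonded to carbon (an aldehyde).
(A) has a methyl-ester group (-C(=O)OCH3) but the carbonyl carbon has H0, not H1.
(B) has a carboxylic acid group (-C(=O)OH) but the carbonyl carbon has H0 and is bonded to O, not H1.
(C) has an acetyl/ketone group (-C(=O)CH3) but the carbonyl carbon has H0 (two carbon neighbours), not H1.
(D) contains an aldehyde (-CHO), which satisfies every atom and bond constraint.
So the answer is (D).

D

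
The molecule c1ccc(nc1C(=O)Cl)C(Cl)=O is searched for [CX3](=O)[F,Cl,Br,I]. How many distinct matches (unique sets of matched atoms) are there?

2

[CX3](=O)[F,Cl,Br,I] is the SMARTS for an acyl halide: a carbonyl carbon bonded to a halogen.
The molecule carries 2 separate instances of an acyl chloride (-C(=O)Cl) meeting every constraint; each maps to a distinct set of atoms, giving 2 matches.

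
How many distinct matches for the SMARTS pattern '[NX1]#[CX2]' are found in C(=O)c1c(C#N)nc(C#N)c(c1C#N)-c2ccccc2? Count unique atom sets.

[NX1]#[CX2] is the SMARTS for a nitrile: a nitrogen triple-bonded to a two-connected carbon.
The molecule carries 3 separate instances of a nitrile (-C#N) meeting every constraint; each maps to a distinct set of atoms, giving 3 matches.

3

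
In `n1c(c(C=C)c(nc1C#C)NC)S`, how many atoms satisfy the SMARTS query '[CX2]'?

2

The query [CX2] means: C with X2: aliphatic carbon with exactly 2 total connections.
Check the 13 heavy atoms by environment: 2× n (aromatic, X2) → no; 4× c (aromatic, X3) → no; 2× C (X2) → match; 1× N (X3) → no; 1× C (X4) → no; 1× S (X2) → no; 2× C (X3) → no.
That gives 2 matching atoms.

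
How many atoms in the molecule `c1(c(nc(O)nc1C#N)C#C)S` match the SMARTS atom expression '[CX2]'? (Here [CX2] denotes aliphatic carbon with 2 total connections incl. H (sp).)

3

The query [CX2] means: C with X2: aliphatic carbon with exactly 2 total connections.
Check the 12 heavy atoms by environment: 2× n (aromatic, X2) → no; 4× c (aromatic, X3) → no; 1× O (X2) → no; 1× S (X2) → no; 3× C (X2) → match; 1× N (X1) → no.
That gives 3 matching atoms.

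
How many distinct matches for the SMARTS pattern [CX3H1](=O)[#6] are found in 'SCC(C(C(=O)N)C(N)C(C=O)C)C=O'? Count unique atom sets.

[CX3H1](=O)[#6] is the SMARTS for an aldehyde: an sp2 carbon with one H, double-bonded to O and single-bonded to carbon.
The molecule carries 2 separate instances of an aldehyde (-CHO) meeting every constraint; each maps to a distinct set of atoms, giving 2 matches.

2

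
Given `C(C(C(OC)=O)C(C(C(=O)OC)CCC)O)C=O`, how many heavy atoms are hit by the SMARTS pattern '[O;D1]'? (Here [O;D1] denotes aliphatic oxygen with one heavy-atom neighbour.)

Check the 18 heavy atoms by environment: 4× C (D2) → no; 5× C (D3) → no; 4× O (D1) → match; 2× O (D2) → no; 3× C (D1) → no.
That gives 4 matching atoms.

4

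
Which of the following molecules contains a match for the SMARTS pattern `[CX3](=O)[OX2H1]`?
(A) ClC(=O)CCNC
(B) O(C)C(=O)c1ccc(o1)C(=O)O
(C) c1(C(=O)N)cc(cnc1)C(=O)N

[CX3](=O)[OX2H1] describes an sp2 carbon double-bonded to O and single-bonded to an -OH oxygen (a carboxylic acid).
(A) has an acyl chloride (-C(=O)Cl) but the carbonyl is bonded to Cl, not to an -OH oxygen.
(B) contains a carboxylic acid group (-C(=O)OH), which satisfies every atom and bond constraint.
(C) has a primary amide (-C(=O)NH2) but the carbonyl is bonded to N, not to an -OH oxygen.
So the answer is (B).

B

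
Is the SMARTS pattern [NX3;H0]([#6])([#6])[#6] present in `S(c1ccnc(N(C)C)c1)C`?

Yes

The pattern [NX3;H0]([#6])([#6])[#6] describes a trivalent nitrogen with no H, bonded to three carbons — a tertiary amine.
The molecule carries a dimethylamino group (-N(CH3)2), whose atoms satisfy every constraint of the query, so the pattern matches.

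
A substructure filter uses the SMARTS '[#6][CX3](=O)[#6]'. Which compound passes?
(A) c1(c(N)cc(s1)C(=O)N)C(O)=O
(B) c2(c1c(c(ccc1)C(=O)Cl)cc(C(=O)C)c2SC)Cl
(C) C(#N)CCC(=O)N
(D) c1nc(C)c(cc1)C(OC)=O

B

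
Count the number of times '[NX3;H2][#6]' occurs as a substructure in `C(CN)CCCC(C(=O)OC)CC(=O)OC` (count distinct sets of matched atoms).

1

[NX3;H2][#6] is the SMARTS for a primary amine: a trivalent nitrogen with two H attached to carbon.
Exactly one fragment in the molecule meets all constraints, giving 1 match.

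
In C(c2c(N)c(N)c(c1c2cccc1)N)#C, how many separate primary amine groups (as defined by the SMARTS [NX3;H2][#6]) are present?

3

[NX3;H2][#6] is the SMARTS for a primary amine: a trivalent nitrogen with two H attached to carbon.
The molecule carries 3 separate instances of a primary amino group (-NH2) meeting every constraint; each maps to a distinct set of atoms, giving 3 matches.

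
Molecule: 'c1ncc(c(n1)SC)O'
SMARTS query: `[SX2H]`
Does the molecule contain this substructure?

No

The pattern [SX2H] describes an aliphatic sulfur with two connections, one being H — a thiol.
The closest candidate here is a hydroxyl group (-OH), but it is an -OH, not an -SH. No other fragment satisfies the full query, so there is no match.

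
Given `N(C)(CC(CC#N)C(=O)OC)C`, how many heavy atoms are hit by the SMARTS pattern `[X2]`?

The query [X2] means: any atom with exactly two total connections (bonds + H).
Check the 12 heavy atoms by environment: 6× C (X4) → no; 1× N (X3) → no; 1× C (X2) → match; 1× N (X1) → no; 1× C (X3) → no; 1× O (X1) → no; 1× O (X2) → match.
Summing the matching environments: 1 + 1 = 2 matching atoms.

2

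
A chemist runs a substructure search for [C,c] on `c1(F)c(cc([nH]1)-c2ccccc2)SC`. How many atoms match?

11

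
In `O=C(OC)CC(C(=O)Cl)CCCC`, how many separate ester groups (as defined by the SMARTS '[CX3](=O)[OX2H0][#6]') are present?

[CX3](=O)[OX2H0][#6] is the SMARTS for an ester: a carbonyl carbon bonded to an oxygen that is itself bonded to carbon (no H on that O).
Exactly one fragment in the molecule meets all constraints, giving 1 match.

1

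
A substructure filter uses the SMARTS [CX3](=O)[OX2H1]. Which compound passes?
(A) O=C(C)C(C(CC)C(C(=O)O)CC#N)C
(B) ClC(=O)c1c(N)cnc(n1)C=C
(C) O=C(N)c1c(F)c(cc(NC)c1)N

[CX3](=O)[OX2H1] describes an sp2 carbon double-bonded to O and single-bonded to an -OH oxygen (a carboxylic acid).
(A) contains a carboxylic acid group (-C(=O)OH), which satisfies every atom and bond constraint.
(B) has an acyl chloride (-C(=O)Cl) but the carbonyl is bonded to Cl, not to an -OH oxygen.
(C) has a primary amide (-C(=O)NH2) but the carbonyl is bonded to N, not to an -OH oxygen.
So the answer is (A).

A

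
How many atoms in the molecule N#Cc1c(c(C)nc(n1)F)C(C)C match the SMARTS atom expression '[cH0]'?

4

The query [cH0] means: aromatic carbon with no attached hydrogen (substituted or ring-fusion).
Check the 13 heavy atoms by environment: 2× n (aromatic, H0) → no; 4× c (aromatic, H0) → match; 3× C (H3) → no; 1× C (H1) → no; 1× F (H0) → no; 1× C (H0) → no; 1× N (H0) → no.
That gives 4 matching atoms.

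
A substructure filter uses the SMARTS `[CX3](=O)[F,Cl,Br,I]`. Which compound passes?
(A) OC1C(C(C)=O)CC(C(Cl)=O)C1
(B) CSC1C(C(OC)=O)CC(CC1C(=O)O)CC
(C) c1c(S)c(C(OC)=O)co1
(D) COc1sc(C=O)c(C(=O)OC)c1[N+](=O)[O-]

A

[CX3](=O)[F,Cl,Br,I] describes a carbonyl carbon bonded to a halogen (an acyl halide).
(A) contains an acyl chloride (-C(=O)Cl), which satisfies every atom and bond constraint.
(B) has a carboxylic acid group (-C(=O)OH) but the carbonyl is bonded to -OH, not to a halogen.
(C) has a methyl-ester group (-C(=O)OCH3) but the carbonyl is bonded to -O-C, not to a halogen.
(D) has a methyl-ester group (-C(=O)OCH3) but the carbonyl is bonded to -O-C, not to a halogen.
So the answer is (A).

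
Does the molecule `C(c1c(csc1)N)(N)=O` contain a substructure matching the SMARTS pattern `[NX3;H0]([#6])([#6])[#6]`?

The pattern [NX3;H0]([#6])([#6])[#6] describes a trivalent nitrogen with no H, bonded to three carbons — a tertiary amine.
The closest candidate here is a primary amide (-C(=O)NH2), but the amide nitrogen has H2 and only one carbon neighbour. No other fragment satisfies the full query, so there is no match.

No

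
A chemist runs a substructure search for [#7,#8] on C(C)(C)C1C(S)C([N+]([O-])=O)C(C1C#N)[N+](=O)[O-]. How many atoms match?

Check the 17 heavy atoms by environment: 9× C → no; 2× N (charge +1) → match; 2× O (charge -1) → match; 2× O → match; 1× N → match; 1× S → no.
Summing the matching environments: 2 + 2 + 2 + 1 = 7 matching atoms.

7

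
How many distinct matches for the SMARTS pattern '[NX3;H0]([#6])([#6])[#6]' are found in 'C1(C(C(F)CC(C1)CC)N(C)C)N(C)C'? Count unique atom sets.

2

[NX3;H0]([#6])([#6])[#6] is the SMARTS for a tertiary amine: a trivalent nitrogen with no H, bonded to three carbons.
The molecule carries 2 separate instances of a dimethylamino group (-N(CH3)2) meeting every constraint; each maps to a distinct set of atoms, giving 2 matches.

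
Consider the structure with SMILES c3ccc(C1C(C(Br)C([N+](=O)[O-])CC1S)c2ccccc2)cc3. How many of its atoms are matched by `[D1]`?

4

Check the 23 heavy atoms by environment: 1× C (D2) → no; 5× C (D3) → no; 1× Br (D1) → match; 1× S (D1) → match; 1× N (charge +1, D3) → no; 1× O (charge -1, D1) → match; 1× O (D1) → match; 2× c (aromatic, D3) → no; 10× c (aromatic, D2) → no.
Summing the matching environments: 1 + 1 + 1 + 1 = 4 matching atoms.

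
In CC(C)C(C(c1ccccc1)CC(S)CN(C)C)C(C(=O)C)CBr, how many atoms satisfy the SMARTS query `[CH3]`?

The query [CH3] means: aliphatic carbon with exactly three hydrogens.
Check the 24 heavy atoms by environment: 3× C (H2) → no; 5× C (H1) → no; 1× S (H1) → no; 1× c (aromatic, H0) → no; 5× c (aromatic, H1) → no; 1× C (H0) → no; 1× O (H0) → no; 5× C (H3) → match; 1× Br (H0) → no; 1× N (H0) → no.
That gives 5 matching atoms.

5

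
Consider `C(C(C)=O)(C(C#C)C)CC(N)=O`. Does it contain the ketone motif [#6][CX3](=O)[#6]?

Yes

The pattern [#6][CX3](=O)[#6] describes a carbonyl carbon (no H) flanked by two carbons — a ketone.
The molecule carries an acetyl/ketone group (-C(=O)CH3), whose atoms satisfy every constraint of the query, so the pattern matches.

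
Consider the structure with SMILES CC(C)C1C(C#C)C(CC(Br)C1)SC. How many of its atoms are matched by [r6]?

Check the 14 heavy atoms by environment: 6× C (in 6-ring) → match; 6× C (acyclic) → no; 1× S (acyclic) → no; 1× Br (acyclic) → no.
That gives 6 matching atoms.

6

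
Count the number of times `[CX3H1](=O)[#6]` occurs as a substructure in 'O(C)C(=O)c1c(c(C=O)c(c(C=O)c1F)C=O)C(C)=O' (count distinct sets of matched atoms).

[CX3H1](=O)[#6] is the SMARTS for an aldehyde: an sp2 carbon with one H, double-bonded to O and single-bonded to carbon.
The molecule carries 3 separate instances of an aldehyde (-CHO) meeting every constraint; each maps to a distinct set of atoms, giving 3 matches.

3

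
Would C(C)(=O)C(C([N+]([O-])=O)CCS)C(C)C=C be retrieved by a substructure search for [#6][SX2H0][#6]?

No

The pattern [#6][SX2H0][#6] describes an aliphatic sulfur bridging two carbons with no H on the sulfur — a thioether.
The closest candidate here is a thiol (-SH), but the sulfur has H1, not H0 bridging two carbons. No other fragment satisfies the full query, so there is no match.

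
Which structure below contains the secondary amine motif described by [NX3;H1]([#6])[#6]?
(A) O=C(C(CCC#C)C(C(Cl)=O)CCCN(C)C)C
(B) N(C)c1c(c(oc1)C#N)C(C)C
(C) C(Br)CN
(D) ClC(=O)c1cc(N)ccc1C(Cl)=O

B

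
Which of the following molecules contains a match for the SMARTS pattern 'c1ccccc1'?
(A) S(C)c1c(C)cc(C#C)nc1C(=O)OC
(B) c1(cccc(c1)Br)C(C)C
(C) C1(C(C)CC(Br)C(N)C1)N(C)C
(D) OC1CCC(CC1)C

B

c1ccccc1 describes six aromatic carbons in a ring (a benzene ring).
(A) has a methyl group (-CH3) but no six-membered all-carbon aromatic ring is present.
(B) contains the required atom environment, so the pattern matches.
(C) has a methyl group (-CH3) but no six-membered all-carbon aromatic ring is present.
(D) has a methyl group (-CH3) but no six-membered all-carbon aromatic ring is present.
So the answer is (B).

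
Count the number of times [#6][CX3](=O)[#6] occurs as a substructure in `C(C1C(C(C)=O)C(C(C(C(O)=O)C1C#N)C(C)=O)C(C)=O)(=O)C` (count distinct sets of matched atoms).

4

[#6][CX3](=O)[#6] is the SMARTS for a ketone: a carbonyl carbon (no H) flanked by two carbons.
The molecule carries 4 separate instances of an acetyl/ketone group (-C(=O)CH3) meeting every constraint; each maps to a distinct set of atoms, giving 4 matches.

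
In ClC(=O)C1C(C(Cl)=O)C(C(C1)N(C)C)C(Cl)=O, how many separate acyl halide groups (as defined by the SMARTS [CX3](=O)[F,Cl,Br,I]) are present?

[CX3](=O)[F,Cl,Br,I] is the SMARTS for an acyl halide: a carbonyl carbon bonded to a halogen.
The molecule carries 3 separate instances of an acyl chloride (-C(=O)Cl) meeting every constraint; each maps to a distinct set of atoms, giving 3 matches.

3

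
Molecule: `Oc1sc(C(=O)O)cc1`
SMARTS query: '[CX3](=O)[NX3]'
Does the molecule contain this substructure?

No

The pattern [CX3](=O)[NX3] describes a carbonyl carbon bonded to a trivalent nitrogen — an amide.
The closest candidate here is a carboxylic acid group (-C(=O)OH), but the carbonyl is bonded to O, not to an NX3 nitrogen. No other fragment satisfies the full query, so there is no match.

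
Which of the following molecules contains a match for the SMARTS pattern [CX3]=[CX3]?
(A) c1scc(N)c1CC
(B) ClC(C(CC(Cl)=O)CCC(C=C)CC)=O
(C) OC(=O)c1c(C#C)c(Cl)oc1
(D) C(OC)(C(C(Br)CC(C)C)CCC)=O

B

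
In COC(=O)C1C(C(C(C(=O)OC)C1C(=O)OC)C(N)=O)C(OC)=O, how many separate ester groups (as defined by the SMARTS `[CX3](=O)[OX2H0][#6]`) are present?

4

[CX3](=O)[OX2H0][#6] is the SMARTS for an ester: a carbonyl carbon bonded to an oxygen that is itself bonded to carbon (no H on that O).
The molecule carries 4 separate instances of a methyl-ester group (-C(=O)OCH3) meeting every constraint; each maps to a distinct set of atoms, giving 4 matches.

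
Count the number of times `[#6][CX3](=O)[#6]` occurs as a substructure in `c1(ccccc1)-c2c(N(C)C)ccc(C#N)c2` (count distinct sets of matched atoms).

0

[#6][CX3](=O)[#6] is the SMARTS for a ketone: a carbonyl carbon (no H) flanked by two carbons.
No fragment in the molecule satisfies every constraint, giving 0 matches.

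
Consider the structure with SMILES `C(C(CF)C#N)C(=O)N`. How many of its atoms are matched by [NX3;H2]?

1

The query [NX3;H2] means: aliphatic N with 3 total connections, two of them H — an -NH2 nitrogen (amine or amide).
Check the 9 heavy atoms by environment: 2× C (H2, X4) → no; 1× C (H1, X4) → no; 1× F (H0, X1) → no; 1× C (H0, X2) → no; 1× N (H0, X1) → no; 1× C (H0, X3) → no; 1× O (H0, X1) → no; 1× N (H2, X3) → match.
That gives 1 matching atom.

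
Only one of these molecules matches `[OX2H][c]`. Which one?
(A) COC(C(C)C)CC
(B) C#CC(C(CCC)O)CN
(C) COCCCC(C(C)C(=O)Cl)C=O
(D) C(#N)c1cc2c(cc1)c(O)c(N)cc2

[OX2H][c] describes a hydroxyl oxygen attached to an aromatic carbon (a phenol).
(A) has a methoxy ether (-OCH3) but the oxygen has H0, not H1.
(B) has a hydroxyl group (-OH) but the -OH is on an aliphatic carbon, not an aromatic c.
(C) has a methoxy ether (-OCH3) but the oxygen has H0, not H1.
(D) contains a hydroxyl group (-OH), which satisfies every atom and bond constraint.
So the answer is (D).

D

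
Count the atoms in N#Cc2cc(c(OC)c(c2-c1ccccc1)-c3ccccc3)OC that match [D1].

The query [D1] means: atom with exactly one heavy-atom neighbour (degree 1).
Check the 24 heavy atoms by environment: 7× c (aromatic, D3) → no; 11× c (aromatic, D2) → no; 2× O (D2) → no; 2× C (D1) → match; 1× C (D2) → no; 1× N (D1) → match.
Summing the matching environments: 2 + 1 = 3 matching atoms.

3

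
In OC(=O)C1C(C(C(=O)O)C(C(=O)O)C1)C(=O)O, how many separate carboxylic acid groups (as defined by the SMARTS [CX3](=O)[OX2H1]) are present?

4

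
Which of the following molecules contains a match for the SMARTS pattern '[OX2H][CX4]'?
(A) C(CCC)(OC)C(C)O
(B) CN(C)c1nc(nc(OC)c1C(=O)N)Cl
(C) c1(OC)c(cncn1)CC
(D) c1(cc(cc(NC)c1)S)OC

A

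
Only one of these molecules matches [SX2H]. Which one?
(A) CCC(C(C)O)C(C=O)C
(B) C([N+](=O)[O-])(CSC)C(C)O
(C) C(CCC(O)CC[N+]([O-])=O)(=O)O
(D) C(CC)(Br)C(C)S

D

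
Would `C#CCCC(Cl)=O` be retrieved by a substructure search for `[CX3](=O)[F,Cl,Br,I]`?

The pattern [CX3](=O)[F,Cl,Br,I] describes a carbonyl carbon bonded to a halogen — an acyl halide.
The molecule carries an acyl chloride (-C(=O)Cl), whose atoms satisfy every constraint of the query, so the pattern matches.

Yes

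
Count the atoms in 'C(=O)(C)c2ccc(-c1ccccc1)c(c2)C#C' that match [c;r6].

12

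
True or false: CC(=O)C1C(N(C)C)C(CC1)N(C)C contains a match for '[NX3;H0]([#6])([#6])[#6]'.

The pattern [NX3;H0]([#6])([#6])[#6] describes a trivalent nitrogen with no H, bonded to three carbons — a tertiary amine.
The molecule carries a dimethylamino group (-N(CH3)2), whose atoms satisfy every constraint of the query, so the pattern matches.

True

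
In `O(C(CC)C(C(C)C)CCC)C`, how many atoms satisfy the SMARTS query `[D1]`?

The query [D1] means: atom with exactly one heavy-atom neighbour (degree 1).
Check the 12 heavy atoms by environment: 5× C (D1) → match; 3× C (D2) → no; 3× C (D3) → no; 1× O (D2) → no.
That gives 5 matching atoms.

5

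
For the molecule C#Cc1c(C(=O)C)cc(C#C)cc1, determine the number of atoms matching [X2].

The query [X2] means: any atom with exactly two total connections (bonds + H).
Check the 13 heavy atoms by environment: 6× c (aromatic, X3) → no; 1× C (X3) → no; 1× O (X1) → no; 1× C (X4) → no; 4× C (X2) → match.
That gives 4 matching atoms.

4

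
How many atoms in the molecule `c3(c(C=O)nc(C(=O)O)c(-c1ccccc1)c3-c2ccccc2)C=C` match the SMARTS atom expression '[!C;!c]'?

4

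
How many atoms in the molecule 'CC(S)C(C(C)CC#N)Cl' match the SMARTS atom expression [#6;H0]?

1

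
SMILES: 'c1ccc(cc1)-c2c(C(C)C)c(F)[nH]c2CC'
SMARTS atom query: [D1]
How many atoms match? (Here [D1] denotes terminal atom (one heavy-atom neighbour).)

The query [D1] means: atom with exactly one heavy-atom neighbour (degree 1).
Check the 17 heavy atoms by environment: 1× n (aromatic, D2) → no; 5× c (aromatic, D3) → no; 1× F (D1) → match; 1× C (D2) → no; 3× C (D1) → match; 1× C (D3) → no; 5× c (aromatic, D2) → no.
Summing the matching environments: 1 + 3 = 4 matching atoms.

4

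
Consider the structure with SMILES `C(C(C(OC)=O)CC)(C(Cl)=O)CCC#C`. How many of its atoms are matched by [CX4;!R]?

7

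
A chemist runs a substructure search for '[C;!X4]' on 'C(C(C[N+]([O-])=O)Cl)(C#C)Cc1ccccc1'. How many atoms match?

2

The query [C;!X4] means: aliphatic carbon that does not have four total connections.
Check the 16 heavy atoms by environment: 4× C (X4) → no; 6× c (aromatic, X3) → no; 1× Cl (X1) → no; 1× N (charge +1, X3) → no; 1× O (charge -1, X1) → no; 1× O (X1) → no; 2× C (X2) → match.
That gives 2 matching atoms.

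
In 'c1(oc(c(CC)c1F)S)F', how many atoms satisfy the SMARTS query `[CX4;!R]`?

The query [CX4;!R] means: aliphatic carbon with four total connections, not in a ring.
Check the 10 heavy atoms by environment: 1× o (aromatic, X2, in 5-ring) → no; 4× c (aromatic, X3, in 5-ring) → no; 2× C (X4, acyclic) → match; 1× S (X2, acyclic) → no; 2× F (X1, acyclic) → no.
That gives 2 matching atoms.

2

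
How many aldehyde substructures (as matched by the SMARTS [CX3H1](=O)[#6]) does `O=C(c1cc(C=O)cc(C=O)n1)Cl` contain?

2

[CX3H1](=O)[#6] is the SMARTS for an aldehyde: an sp2 carbon with one H, double-bonded to O and single-bonded to carbon.
The molecule carries 2 separate instances of an aldehyde (-CHO) meeting every constraint; each maps to a distinct set of atoms, giving 2 matches.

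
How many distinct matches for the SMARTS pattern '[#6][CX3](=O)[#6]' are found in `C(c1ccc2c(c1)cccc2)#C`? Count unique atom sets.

0

[#6][CX3](=O)[#6] is the SMARTS for a ketone: a carbonyl carbon (no H) flanked by two carbons.
No fragment in the molecule satisfies every constraint, giving 0 matches.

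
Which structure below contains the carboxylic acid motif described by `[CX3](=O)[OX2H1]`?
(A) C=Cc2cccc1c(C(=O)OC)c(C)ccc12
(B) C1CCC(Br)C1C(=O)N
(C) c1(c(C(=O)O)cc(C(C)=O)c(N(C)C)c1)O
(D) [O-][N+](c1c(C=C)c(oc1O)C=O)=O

[CX3](=O)[OX2H1] describes an sp2 carbon double-bonded to O and single-bonded to an -OH oxygen (a carboxylic acid).
(A) has a methyl-ester group (-C(=O)OCH3) but the singly-bonded O has no H (OX2H0, not OX2H1).
(B) has a primary amide (-C(=O)NH2) but the carbonyl is bonded to N, not to an -OH oxygen.
(C) contains a carboxylic acid group (-C(=O)OH), which satisfies every atom and bond constraint.
(D) has an aldehyde (-CHO) but there is no singly-bonded oxygen on the carbonyl carbon.
So the answer is (C).

C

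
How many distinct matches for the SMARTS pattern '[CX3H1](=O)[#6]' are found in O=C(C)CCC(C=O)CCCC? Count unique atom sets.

[CX3H1](=O)[#6] is the SMARTS for an aldehyde: an sp2 carbon with one H, double-bonded to O and single-bonded to carbon.
Exactly one fragment in the molecule meets all constraints, giving 1 match.

1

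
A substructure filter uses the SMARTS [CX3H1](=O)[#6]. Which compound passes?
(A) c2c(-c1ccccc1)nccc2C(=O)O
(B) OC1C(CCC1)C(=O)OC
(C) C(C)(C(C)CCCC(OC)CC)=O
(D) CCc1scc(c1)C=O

D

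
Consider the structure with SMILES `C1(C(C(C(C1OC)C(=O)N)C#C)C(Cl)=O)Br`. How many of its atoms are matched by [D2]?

The query [D2] means: atom with exactly two heavy-atom neighbours.
Check the 16 heavy atoms by environment: 7× C (D3) → no; 1× C (D2) → match; 2× C (D1) → no; 2× O (D1) → no; 1× N (D1) → no; 1× O (D2) → match; 1× Br (D1) → no; 1× Cl (D1) → no.
Summing the matching environments: 1 + 1 = 2 matching atoms.

2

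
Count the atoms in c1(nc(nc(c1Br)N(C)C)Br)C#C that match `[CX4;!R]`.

2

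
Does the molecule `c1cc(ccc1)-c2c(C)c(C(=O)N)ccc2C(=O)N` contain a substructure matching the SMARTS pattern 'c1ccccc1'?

Yes

The pattern c1ccccc1 describes six aromatic carbons in a ring — a benzene ring.
The molecule carries a phenyl ring, whose atoms satisfy every constraint of the query, so the pattern matches.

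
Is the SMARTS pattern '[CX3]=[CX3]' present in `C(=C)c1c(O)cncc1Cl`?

Yes

The pattern [CX3]=[CX3] describes a non-aromatic C=C double bond between two sp2 carbons — an alkene.
The molecule carries a vinyl group (-CH=CH2), whose atoms satisfy every constraint of the query, so the pattern matches.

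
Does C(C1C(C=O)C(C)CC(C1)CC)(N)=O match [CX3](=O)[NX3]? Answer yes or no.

The pattern [CX3](=O)[NX3] describes a carbonyl carbon bonded to a trivalent nitrogen — an amide.
The molecule carries a primary amide (-C(=O)NH2), whose atoms satisfy every constraint of the query, so the pattern matches.

Yes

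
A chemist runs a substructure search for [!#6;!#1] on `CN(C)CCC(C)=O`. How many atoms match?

The query [!#6;!#1] means: not carbon and not hydrogen — any heteroatom.
Check the 8 heavy atoms by environment: 6× C → no; 1× N → match; 1× O → match.
Summing the matching environments: 1 + 1 = 2 matching atoms.

2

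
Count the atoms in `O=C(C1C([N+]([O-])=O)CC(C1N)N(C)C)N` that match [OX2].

The query [OX2] means: aliphatic oxygen with two total connections — ether, hydroxyl, or ester single-bond O.
Check the 15 heavy atoms by environment: 7× C (X4) → no; 1× C (X3) → no; 2× O (X1) → no; 3× N (X3) → no; 1× N (charge +1, X3) → no; 1× O (charge -1, X1) → no.
No environment satisfies the query, so 0 matching atoms.

0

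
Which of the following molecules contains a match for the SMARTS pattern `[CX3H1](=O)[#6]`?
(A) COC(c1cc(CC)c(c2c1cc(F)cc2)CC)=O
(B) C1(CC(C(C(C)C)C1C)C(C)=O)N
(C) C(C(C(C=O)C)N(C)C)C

[CX3H1](=O)[#6] describes an sp2 carbon with one H, double-bonded to O and single-bonded to carbon (an aldehyde).
(A) has a methyl-ester group (-C(=O)OCH3) but the carbonyl carbon has H0, not H1.
(B) has an acetyl/ketone group (-C(=O)CH3) but the carbonyl carbon has H0 (two carbon neighbours), not H1.
(C) contains an aldehyde (-CHO), which satisfies every atom and bond constraint.
So the answer is (C).

C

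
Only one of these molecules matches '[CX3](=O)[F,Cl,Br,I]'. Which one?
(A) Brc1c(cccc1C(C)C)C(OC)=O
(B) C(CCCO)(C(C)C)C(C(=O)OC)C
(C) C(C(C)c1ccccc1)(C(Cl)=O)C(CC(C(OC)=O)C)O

C

[CX3](=O)[F,Cl,Br,I] describes a carbonyl carbon bonded to a halogen (an acyl halide).
(A) has a methyl-ester group (-C(=O)OCH3) but the carbonyl is bonded to -O-C, not to a halogen.
(B) has a methyl-ester group (-C(=O)OCH3) but the carbonyl is bonded to -O-C, not to a halogen.
(C) contains an acyl chloride (-C(=O)Cl), which satisfies every atom and bond constraint.
So the answer is (C).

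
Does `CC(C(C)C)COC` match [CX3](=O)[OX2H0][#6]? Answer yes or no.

No

The pattern [CX3](=O)[OX2H0][#6] describes a carbonyl carbon bonded to an oxygen that is itself bonded to carbon (no H on that O) — an ester.
The closest candidate here is a methoxy ether (-OCH3), but the ether oxygen is not adjacent to a C=O carbon. No other fragment satisfies the full query, so there is no match.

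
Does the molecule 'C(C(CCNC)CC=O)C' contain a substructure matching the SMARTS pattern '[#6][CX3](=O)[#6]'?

The pattern [#6][CX3](=O)[#6] describes a carbonyl carbon (no H) flanked by two carbons — a ketone.
The closest candidate here is an aldehyde (-CHO), but the carbonyl carbon has H1, so it is not flanked by two carbons. No other fragment satisfies the full query, so there is no match.

No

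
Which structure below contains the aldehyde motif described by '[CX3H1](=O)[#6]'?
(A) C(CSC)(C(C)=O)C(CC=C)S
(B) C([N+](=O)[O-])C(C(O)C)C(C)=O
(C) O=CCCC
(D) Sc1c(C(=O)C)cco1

C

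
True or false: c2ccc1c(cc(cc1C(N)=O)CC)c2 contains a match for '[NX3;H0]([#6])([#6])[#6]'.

The pattern [NX3;H0]([#6])([#6])[#6] describes a trivalent nitrogen with no H, bonded to three carbons — a tertiary amine.
The closest candidate here is a primary amide (-C(=O)NH2), but the amide nitrogen has H2 and only one carbon neighbour. No other fragment satisfies the full query, so there is no match.

False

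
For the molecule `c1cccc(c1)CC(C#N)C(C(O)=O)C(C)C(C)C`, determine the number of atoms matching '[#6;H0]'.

3

The query [#6;H0] means: any carbon with no attached hydrogen.
Check the 19 heavy atoms by environment: 3× C (H3) → no; 4× C (H1) → no; 1× C (H2) → no; 1× c (aromatic, H0) → match; 5× c (aromatic, H1) → no; 2× C (H0) → match; 1× N (H0) → no; 1× O (H0) → no; 1× O (H1) → no.
Summing the matching environments: 1 + 2 = 3 matching atoms.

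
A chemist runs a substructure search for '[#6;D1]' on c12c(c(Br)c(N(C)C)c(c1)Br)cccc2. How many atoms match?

2

The query [#6;D1] means: carbon bonded to exactly one heavy atom.
Check the 15 heavy atoms by environment: 5× c (aromatic, D3) → no; 5× c (aromatic, D2) → no; 2× Br (D1) → no; 1× N (D3) → no; 2× C (D1) → match.
That gives 2 matching atoms.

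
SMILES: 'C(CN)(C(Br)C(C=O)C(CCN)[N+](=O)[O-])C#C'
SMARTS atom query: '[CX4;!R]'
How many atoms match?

The query [CX4;!R] means: aliphatic carbon with four total connections, not in a ring.
Check the 17 heavy atoms by environment: 7× C (X4, acyclic) → match; 2× N (X3, acyclic) → no; 1× Br (X1, acyclic) → no; 1× C (X3, acyclic) → no; 2× O (X1, acyclic) → no; 2× C (X2, acyclic) → no; 1× N (charge +1, X3, acyclic) → no; 1× O (charge -1, X1, acyclic) → no.
That gives 7 matching atoms.

7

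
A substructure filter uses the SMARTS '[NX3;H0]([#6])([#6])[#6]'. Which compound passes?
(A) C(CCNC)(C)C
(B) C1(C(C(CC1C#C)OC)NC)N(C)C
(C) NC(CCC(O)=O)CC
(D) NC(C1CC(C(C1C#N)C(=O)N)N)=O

[NX3;H0]([#6])([#6])[#6] describes a trivalent nitrogen with no H, bonded to three carbons (a tertiary amine).
(A) has an N-methylamino group (-NHCH3) but the nitrogen still has one H (H1), not H0.
(B) contains a dimethylamino group (-N(CH3)2), which satisfies every atom and bond constraint.
(C) has a primary amino group (-NH2) but the nitrogen has H2, not H0 with three carbons.
(D) has a primary amino group (-NH2) but the nitrogen has H2, not H0 with three carbons.
So the answer is (B).

B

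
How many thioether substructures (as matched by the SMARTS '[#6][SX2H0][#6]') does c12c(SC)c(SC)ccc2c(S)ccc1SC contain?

[#6][SX2H0][#6] is the SMARTS for a thioether: an aliphatic sulfur bridging two carbons with no H on the sulfur.
The molecule carries 3 separate instances of a methylthio ether (-SCH3) meeting every constraint; each maps to a distinct set of atoms, giving 3 matches.

3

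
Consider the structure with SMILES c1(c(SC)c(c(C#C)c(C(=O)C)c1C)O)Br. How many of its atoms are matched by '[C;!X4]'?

3

The query [C;!X4] means: aliphatic carbon that does not have four total connections.
Check the 16 heavy atoms by environment: 6× c (aromatic, X3) → no; 1× O (X2) → no; 3× C (X4) → no; 2× C (X2) → match; 1× S (X2) → no; 1× C (X3) → match; 1× O (X1) → no; 1× Br (X1) → no.
Summing the matching environments: 2 + 1 = 3 matching atoms.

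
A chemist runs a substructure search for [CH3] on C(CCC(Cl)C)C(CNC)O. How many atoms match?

2

The query [CH3] means: aliphatic carbon with exactly three hydrogens.
Check the 11 heavy atoms by environment: 4× C (H2) → no; 2× C (H1) → no; 2× C (H3) → match; 1× O (H1) → no; 1× Cl (H0) → no; 1× N (H1) → no.
That gives 2 matching atoms.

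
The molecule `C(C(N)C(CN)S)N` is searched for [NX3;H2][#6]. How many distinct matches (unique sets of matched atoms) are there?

[NX3;H2][#6] is the SMARTS for a primary amine: a trivalent nitrogen with two H attached to carbon.
The molecule carries 3 separate instances of a primary amino group (-NH2) meeting every constraint; each maps to a distinct set of atoms, giving 3 matches.

3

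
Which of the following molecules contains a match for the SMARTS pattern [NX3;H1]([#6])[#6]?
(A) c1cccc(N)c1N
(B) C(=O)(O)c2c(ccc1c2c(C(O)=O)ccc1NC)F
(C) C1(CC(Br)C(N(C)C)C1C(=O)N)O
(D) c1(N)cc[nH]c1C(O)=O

B

[NX3;H1]([#6])[#6] describes a trivalent nitrogen with one H, bonded to two carbons (a secondary amine).
(A) has a primary amino group (-NH2) but the nitrogen has H2 and only one carbon neighbour.
(B) contains an N-methylamino group (-NHCH3), which satisfies every atom and bond constraint.
(C) has a dimethylamino group (-N(CH3)2) but the nitrogen has H0, not H1.
(D) has a primary amino group (-NH2) but the nitrogen has H2 and only one carbon neighbour.
So the answer is (B).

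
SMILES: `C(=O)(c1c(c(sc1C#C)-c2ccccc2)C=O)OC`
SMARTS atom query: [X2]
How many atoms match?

The query [X2] means: any atom with exactly two total connections (bonds + H).
Check the 19 heavy atoms by environment: 1× s (aromatic, X2) → match; 10× c (aromatic, X3) → no; 2× C (X2) → match; 2× C (X3) → no; 2× O (X1) → no; 1× O (X2) → match; 1× C (X4) → no.
Summing the matching environments: 1 + 2 + 1 = 4 matching atoms.

4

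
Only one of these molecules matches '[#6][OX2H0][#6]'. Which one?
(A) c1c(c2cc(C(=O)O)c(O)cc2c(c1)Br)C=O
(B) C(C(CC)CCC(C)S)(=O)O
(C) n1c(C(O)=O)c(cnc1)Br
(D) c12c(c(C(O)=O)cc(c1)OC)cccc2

[#6][OX2H0][#6] describes an aliphatic oxygen bridging two carbons with no H on the oxygen (an ether).
(A) has a carboxylic acid group (-C(=O)OH) but the -OH oxygen has H1; the =O is OX1, not OX2.
(B) has a carboxylic acid group (-C(=O)OH) but the -OH oxygen has H1; the =O is OX1, not OX2.
(C) has a carboxylic acid group (-C(=O)OH) but the -OH oxygen has H1; the =O is OX1, not OX2.
(D) contains a methoxy ether (-OCH3), which satisfies every atom and bond constraint.
So the answer is (D).

D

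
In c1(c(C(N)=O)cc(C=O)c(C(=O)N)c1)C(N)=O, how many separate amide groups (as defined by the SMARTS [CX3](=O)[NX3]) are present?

3

[CX3](=O)[NX3] is the SMARTS for an amide: a carbonyl carbon bonded to a trivalent nitrogen.
The molecule carries 3 separate instances of a primary amide (-C(=O)NH2) meeting every constraint; each maps to a distinct set of atoms, giving 3 matches.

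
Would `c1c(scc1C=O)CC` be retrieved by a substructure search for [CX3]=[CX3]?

No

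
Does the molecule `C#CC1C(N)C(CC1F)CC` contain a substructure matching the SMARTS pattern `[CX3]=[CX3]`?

No

The pattern [CX3]=[CX3] describes a non-aromatic C=C double bond between two sp2 carbons — an alkene.
The closest candidate here is an ethynyl group (-C#CH), but the C-C bond is a triple bond, not a double bond. No other fragment satisfies the full query, so there is no match.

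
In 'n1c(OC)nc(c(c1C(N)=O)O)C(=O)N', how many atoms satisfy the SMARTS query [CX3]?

2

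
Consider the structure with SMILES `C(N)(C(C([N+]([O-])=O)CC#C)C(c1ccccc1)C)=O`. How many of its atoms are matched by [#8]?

The query [#8] means: #8 matches any oxygen atom.
Check the 19 heavy atoms by environment: 8× C → no; 6× c (aromatic) → no; 1× N (charge +1) → no; 1× O (charge -1) → match; 2× O → match; 1× N → no.
Summing the matching environments: 1 + 2 = 3 matching atoms.

3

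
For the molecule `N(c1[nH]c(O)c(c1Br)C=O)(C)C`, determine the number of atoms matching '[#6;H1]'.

1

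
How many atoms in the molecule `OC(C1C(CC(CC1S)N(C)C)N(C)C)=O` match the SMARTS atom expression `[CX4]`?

10

The query [CX4] means: C with X4: aliphatic carbon with exactly 4 total connections (bonds + H).
Check the 16 heavy atoms by environment: 10× C (X4) → match; 1× S (X2) → no; 2× N (X3) → no; 1× C (X3) → no; 1× O (X1) → no; 1× O (X2) → no.
That gives 10 matching atoms.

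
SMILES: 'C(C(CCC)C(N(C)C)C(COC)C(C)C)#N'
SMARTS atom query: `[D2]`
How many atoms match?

5

Check the 17 heavy atoms by environment: 4× C (D2) → match; 4× C (D3) → no; 1× N (D1) → no; 1× O (D2) → match; 6× C (D1) → no; 1× N (D3) → no.
Summing the matching environments: 4 + 1 = 5 matching atoms.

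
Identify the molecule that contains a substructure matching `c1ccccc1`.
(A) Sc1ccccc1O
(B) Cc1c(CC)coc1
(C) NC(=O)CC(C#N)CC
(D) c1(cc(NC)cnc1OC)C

A

c1ccccc1 describes six aromatic carbons in a ring (a benzene ring).
(A) contains the required atom environment, so the pattern matches.
(B) has a methyl group (-CH3) but no six-membered all-carbon aromatic ring is present.
(C) has a methyl group (-CH3) but no six-membered all-carbon aromatic ring is present.
(D) has a methyl group (-CH3) but no six-membered all-carbon aromatic ring is present.
So the answer is (A).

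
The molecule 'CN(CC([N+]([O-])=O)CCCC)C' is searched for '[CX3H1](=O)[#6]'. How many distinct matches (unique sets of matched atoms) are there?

[CX3H1](=O)[#6] is the SMARTS for an aldehyde: an sp2 carbon with one H, double-bonded to O and single-bonded to carbon.
No fragment in the molecule satisfies every constraint, giving 0 matches.

0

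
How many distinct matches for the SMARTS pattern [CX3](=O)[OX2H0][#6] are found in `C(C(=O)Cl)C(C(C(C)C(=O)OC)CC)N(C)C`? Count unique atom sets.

1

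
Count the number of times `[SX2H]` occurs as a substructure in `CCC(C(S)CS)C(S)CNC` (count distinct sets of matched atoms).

3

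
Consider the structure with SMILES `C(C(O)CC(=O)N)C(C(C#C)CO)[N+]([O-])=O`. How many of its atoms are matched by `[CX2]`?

The query [CX2] means: C with X2: aliphatic carbon with exactly 2 total connections.
Check the 16 heavy atoms by environment: 6× C (X4) → no; 1× C (X3) → no; 2× O (X1) → no; 1× N (X3) → no; 2× O (X2) → no; 2× C (X2) → match; 1× N (charge +1, X3) → no; 1× O (charge -1, X1) → no.
That gives 2 matching atoms.

2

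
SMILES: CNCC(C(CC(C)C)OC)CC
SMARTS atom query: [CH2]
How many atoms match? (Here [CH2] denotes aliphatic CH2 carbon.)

The query [CH2] means: aliphatic carbon with exactly two hydrogens.
Check the 13 heavy atoms by environment: 3× C (H2) → match; 3× C (H1) → no; 1× N (H1) → no; 5× C (H3) → no; 1× O (H0) → no.
That gives 3 matching atoms.

3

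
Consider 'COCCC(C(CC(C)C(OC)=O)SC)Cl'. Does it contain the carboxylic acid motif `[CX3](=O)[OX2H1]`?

No

The pattern [CX3](=O)[OX2H1] describes an sp2 carbon double-bonded to O and single-bonded to an -OH oxygen — a carboxylic acid.
The closest candidate here is a methyl-ester group (-C(=O)OCH3), but the singly-bonded O has no H (OX2H0, not OX2H1). No other fragment satisfies the full query, so there is no match.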